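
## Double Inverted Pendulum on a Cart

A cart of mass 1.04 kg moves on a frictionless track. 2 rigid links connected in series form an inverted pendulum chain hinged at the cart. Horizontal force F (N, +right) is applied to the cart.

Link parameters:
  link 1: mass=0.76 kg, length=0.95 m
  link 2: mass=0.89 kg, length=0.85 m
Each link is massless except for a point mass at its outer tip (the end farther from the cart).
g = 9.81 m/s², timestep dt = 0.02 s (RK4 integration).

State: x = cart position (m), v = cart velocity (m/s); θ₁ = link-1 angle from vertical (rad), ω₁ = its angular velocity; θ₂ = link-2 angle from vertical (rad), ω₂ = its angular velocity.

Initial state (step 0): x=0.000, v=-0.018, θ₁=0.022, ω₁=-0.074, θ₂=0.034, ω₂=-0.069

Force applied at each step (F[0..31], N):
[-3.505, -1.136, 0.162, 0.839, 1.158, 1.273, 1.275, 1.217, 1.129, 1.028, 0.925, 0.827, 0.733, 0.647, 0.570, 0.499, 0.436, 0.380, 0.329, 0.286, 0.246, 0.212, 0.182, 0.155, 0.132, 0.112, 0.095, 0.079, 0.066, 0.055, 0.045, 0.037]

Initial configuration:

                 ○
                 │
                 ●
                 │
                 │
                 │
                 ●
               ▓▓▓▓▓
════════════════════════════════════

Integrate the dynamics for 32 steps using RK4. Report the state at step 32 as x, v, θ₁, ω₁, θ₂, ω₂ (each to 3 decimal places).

Answer: x=-0.009, v=0.018, θ₁=0.006, ω₁=-0.023, θ₂=0.008, ω₂=-0.025

Derivation:
apply F[0]=-3.505 → step 1: x=-0.001, v=-0.092, θ₁=0.021, ω₁=0.006, θ₂=0.033, ω₂=-0.063
apply F[1]=-1.136 → step 2: x=-0.003, v=-0.121, θ₁=0.022, ω₁=0.037, θ₂=0.031, ω₂=-0.058
apply F[2]=+0.162 → step 3: x=-0.006, v=-0.124, θ₁=0.023, ω₁=0.044, θ₂=0.030, ω₂=-0.053
apply F[3]=+0.839 → step 4: x=-0.008, v=-0.115, θ₁=0.023, ω₁=0.037, θ₂=0.029, ω₂=-0.050
apply F[4]=+1.158 → step 5: x=-0.010, v=-0.100, θ₁=0.024, ω₁=0.025, θ₂=0.028, ω₂=-0.047
apply F[5]=+1.273 → step 6: x=-0.012, v=-0.084, θ₁=0.024, ω₁=0.012, θ₂=0.027, ω₂=-0.046
apply F[6]=+1.275 → step 7: x=-0.014, v=-0.067, θ₁=0.024, ω₁=-0.002, θ₂=0.027, ω₂=-0.044
apply F[7]=+1.217 → step 8: x=-0.015, v=-0.051, θ₁=0.024, ω₁=-0.014, θ₂=0.026, ω₂=-0.043
apply F[8]=+1.129 → step 9: x=-0.016, v=-0.037, θ₁=0.024, ω₁=-0.024, θ₂=0.025, ω₂=-0.043
apply F[9]=+1.028 → step 10: x=-0.016, v=-0.024, θ₁=0.023, ω₁=-0.032, θ₂=0.024, ω₂=-0.043
apply F[10]=+0.925 → step 11: x=-0.017, v=-0.014, θ₁=0.023, ω₁=-0.039, θ₂=0.023, ω₂=-0.042
apply F[11]=+0.827 → step 12: x=-0.017, v=-0.005, θ₁=0.022, ω₁=-0.044, θ₂=0.022, ω₂=-0.042
apply F[12]=+0.733 → step 13: x=-0.017, v=0.003, θ₁=0.021, ω₁=-0.047, θ₂=0.021, ω₂=-0.042
apply F[13]=+0.647 → step 14: x=-0.017, v=0.009, θ₁=0.020, ω₁=-0.049, θ₂=0.021, ω₂=-0.042
apply F[14]=+0.570 → step 15: x=-0.016, v=0.014, θ₁=0.019, ω₁=-0.051, θ₂=0.020, ω₂=-0.041
apply F[15]=+0.499 → step 16: x=-0.016, v=0.018, θ₁=0.018, ω₁=-0.051, θ₂=0.019, ω₂=-0.041
apply F[16]=+0.436 → step 17: x=-0.016, v=0.021, θ₁=0.017, ω₁=-0.051, θ₂=0.018, ω₂=-0.040
apply F[17]=+0.380 → step 18: x=-0.015, v=0.023, θ₁=0.016, ω₁=-0.050, θ₂=0.017, ω₂=-0.040
apply F[18]=+0.329 → step 19: x=-0.015, v=0.024, θ₁=0.015, ω₁=-0.049, θ₂=0.016, ω₂=-0.039
apply F[19]=+0.286 → step 20: x=-0.014, v=0.025, θ₁=0.014, ω₁=-0.047, θ₂=0.016, ω₂=-0.038
apply F[20]=+0.246 → step 21: x=-0.014, v=0.026, θ₁=0.013, ω₁=-0.045, θ₂=0.015, ω₂=-0.037
apply F[21]=+0.212 → step 22: x=-0.013, v=0.026, θ₁=0.012, ω₁=-0.043, θ₂=0.014, ω₂=-0.036
apply F[22]=+0.182 → step 23: x=-0.013, v=0.026, θ₁=0.011, ω₁=-0.041, θ₂=0.013, ω₂=-0.035
apply F[23]=+0.155 → step 24: x=-0.012, v=0.025, θ₁=0.011, ω₁=-0.039, θ₂=0.013, ω₂=-0.034
apply F[24]=+0.132 → step 25: x=-0.012, v=0.025, θ₁=0.010, ω₁=-0.037, θ₂=0.012, ω₂=-0.033
apply F[25]=+0.112 → step 26: x=-0.011, v=0.024, θ₁=0.009, ω₁=-0.035, θ₂=0.011, ω₂=-0.032
apply F[26]=+0.095 → step 27: x=-0.011, v=0.023, θ₁=0.008, ω₁=-0.033, θ₂=0.011, ω₂=-0.031
apply F[27]=+0.079 → step 28: x=-0.010, v=0.022, θ₁=0.008, ω₁=-0.030, θ₂=0.010, ω₂=-0.030
apply F[28]=+0.066 → step 29: x=-0.010, v=0.021, θ₁=0.007, ω₁=-0.028, θ₂=0.010, ω₂=-0.028
apply F[29]=+0.055 → step 30: x=-0.010, v=0.020, θ₁=0.007, ω₁=-0.026, θ₂=0.009, ω₂=-0.027
apply F[30]=+0.045 → step 31: x=-0.009, v=0.019, θ₁=0.006, ω₁=-0.025, θ₂=0.009, ω₂=-0.026
apply F[31]=+0.037 → step 32: x=-0.009, v=0.018, θ₁=0.006, ω₁=-0.023, θ₂=0.008, ω₂=-0.025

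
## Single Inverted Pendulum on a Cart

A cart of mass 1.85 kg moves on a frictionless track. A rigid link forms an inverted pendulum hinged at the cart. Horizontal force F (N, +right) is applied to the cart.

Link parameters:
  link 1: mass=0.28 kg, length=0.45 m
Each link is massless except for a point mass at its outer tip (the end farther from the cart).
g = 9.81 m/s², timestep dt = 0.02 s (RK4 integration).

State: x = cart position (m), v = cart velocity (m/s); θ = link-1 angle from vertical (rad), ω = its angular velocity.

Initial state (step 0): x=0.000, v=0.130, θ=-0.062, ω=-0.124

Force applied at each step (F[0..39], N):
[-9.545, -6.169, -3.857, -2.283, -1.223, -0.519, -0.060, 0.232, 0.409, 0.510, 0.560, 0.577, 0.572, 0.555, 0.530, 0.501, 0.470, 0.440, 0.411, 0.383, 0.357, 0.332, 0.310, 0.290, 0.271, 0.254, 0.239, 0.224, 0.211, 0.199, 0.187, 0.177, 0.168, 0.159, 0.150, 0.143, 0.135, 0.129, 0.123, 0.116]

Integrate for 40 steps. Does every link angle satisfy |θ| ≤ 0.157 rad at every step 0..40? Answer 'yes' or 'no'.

Answer: yes

Derivation:
apply F[0]=-9.545 → step 1: x=0.002, v=0.029, θ=-0.063, ω=0.073
apply F[1]=-6.169 → step 2: x=0.002, v=-0.036, θ=-0.060, ω=0.190
apply F[2]=-3.857 → step 3: x=0.000, v=-0.076, θ=-0.055, ω=0.254
apply F[3]=-2.283 → step 4: x=-0.001, v=-0.099, θ=-0.050, ω=0.282
apply F[4]=-1.223 → step 5: x=-0.003, v=-0.111, θ=-0.044, ω=0.288
apply F[5]=-0.519 → step 6: x=-0.006, v=-0.115, θ=-0.039, ω=0.279
apply F[6]=-0.060 → step 7: x=-0.008, v=-0.115, θ=-0.033, ω=0.263
apply F[7]=+0.232 → step 8: x=-0.010, v=-0.112, θ=-0.028, ω=0.242
apply F[8]=+0.409 → step 9: x=-0.012, v=-0.106, θ=-0.024, ω=0.219
apply F[9]=+0.510 → step 10: x=-0.015, v=-0.100, θ=-0.019, ω=0.196
apply F[10]=+0.560 → step 11: x=-0.016, v=-0.094, θ=-0.016, ω=0.174
apply F[11]=+0.577 → step 12: x=-0.018, v=-0.087, θ=-0.013, ω=0.153
apply F[12]=+0.572 → step 13: x=-0.020, v=-0.080, θ=-0.010, ω=0.133
apply F[13]=+0.555 → step 14: x=-0.022, v=-0.074, θ=-0.007, ω=0.116
apply F[14]=+0.530 → step 15: x=-0.023, v=-0.068, θ=-0.005, ω=0.100
apply F[15]=+0.501 → step 16: x=-0.024, v=-0.063, θ=-0.003, ω=0.086
apply F[16]=+0.470 → step 17: x=-0.025, v=-0.058, θ=-0.002, ω=0.074
apply F[17]=+0.440 → step 18: x=-0.027, v=-0.053, θ=-0.000, ω=0.063
apply F[18]=+0.411 → step 19: x=-0.028, v=-0.048, θ=0.001, ω=0.053
apply F[19]=+0.383 → step 20: x=-0.028, v=-0.044, θ=0.002, ω=0.044
apply F[20]=+0.357 → step 21: x=-0.029, v=-0.041, θ=0.003, ω=0.037
apply F[21]=+0.332 → step 22: x=-0.030, v=-0.037, θ=0.003, ω=0.031
apply F[22]=+0.310 → step 23: x=-0.031, v=-0.034, θ=0.004, ω=0.025
apply F[23]=+0.290 → step 24: x=-0.031, v=-0.031, θ=0.004, ω=0.020
apply F[24]=+0.271 → step 25: x=-0.032, v=-0.028, θ=0.005, ω=0.016
apply F[25]=+0.254 → step 26: x=-0.033, v=-0.025, θ=0.005, ω=0.012
apply F[26]=+0.239 → step 27: x=-0.033, v=-0.023, θ=0.005, ω=0.009
apply F[27]=+0.224 → step 28: x=-0.034, v=-0.021, θ=0.005, ω=0.006
apply F[28]=+0.211 → step 29: x=-0.034, v=-0.019, θ=0.006, ω=0.004
apply F[29]=+0.199 → step 30: x=-0.034, v=-0.017, θ=0.006, ω=0.002
apply F[30]=+0.187 → step 31: x=-0.035, v=-0.015, θ=0.006, ω=0.001
apply F[31]=+0.177 → step 32: x=-0.035, v=-0.013, θ=0.006, ω=-0.001
apply F[32]=+0.168 → step 33: x=-0.035, v=-0.011, θ=0.006, ω=-0.002
apply F[33]=+0.159 → step 34: x=-0.035, v=-0.010, θ=0.006, ω=-0.003
apply F[34]=+0.150 → step 35: x=-0.035, v=-0.008, θ=0.005, ω=-0.004
apply F[35]=+0.143 → step 36: x=-0.036, v=-0.007, θ=0.005, ω=-0.005
apply F[36]=+0.135 → step 37: x=-0.036, v=-0.006, θ=0.005, ω=-0.005
apply F[37]=+0.129 → step 38: x=-0.036, v=-0.004, θ=0.005, ω=-0.006
apply F[38]=+0.123 → step 39: x=-0.036, v=-0.003, θ=0.005, ω=-0.006
apply F[39]=+0.116 → step 40: x=-0.036, v=-0.002, θ=0.005, ω=-0.006
Max |angle| over trajectory = 0.063 rad; bound = 0.157 → within bound.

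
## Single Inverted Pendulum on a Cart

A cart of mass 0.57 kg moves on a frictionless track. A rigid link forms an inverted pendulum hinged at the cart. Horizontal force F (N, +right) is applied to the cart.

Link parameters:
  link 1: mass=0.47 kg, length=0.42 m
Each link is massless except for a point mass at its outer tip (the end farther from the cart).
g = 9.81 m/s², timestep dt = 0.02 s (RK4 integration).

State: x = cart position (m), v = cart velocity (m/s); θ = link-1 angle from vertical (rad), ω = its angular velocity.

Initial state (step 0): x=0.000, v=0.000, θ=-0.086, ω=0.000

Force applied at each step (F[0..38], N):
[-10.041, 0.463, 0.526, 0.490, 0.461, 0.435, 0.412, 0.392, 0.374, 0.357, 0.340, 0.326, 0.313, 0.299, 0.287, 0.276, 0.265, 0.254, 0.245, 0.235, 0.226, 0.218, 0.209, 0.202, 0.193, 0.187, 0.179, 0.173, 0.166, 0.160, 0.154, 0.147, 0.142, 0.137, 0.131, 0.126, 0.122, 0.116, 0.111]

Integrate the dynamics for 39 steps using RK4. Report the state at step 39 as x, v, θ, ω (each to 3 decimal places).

apply F[0]=-10.041 → step 1: x=-0.003, v=-0.337, θ=-0.078, ω=0.761
apply F[1]=+0.463 → step 2: x=-0.010, v=-0.310, θ=-0.064, ω=0.663
apply F[2]=+0.526 → step 3: x=-0.016, v=-0.282, θ=-0.052, ω=0.570
apply F[3]=+0.490 → step 4: x=-0.021, v=-0.258, θ=-0.041, ω=0.490
apply F[4]=+0.461 → step 5: x=-0.026, v=-0.236, θ=-0.032, ω=0.420
apply F[5]=+0.435 → step 6: x=-0.031, v=-0.216, θ=-0.024, ω=0.360
apply F[6]=+0.412 → step 7: x=-0.035, v=-0.198, θ=-0.018, ω=0.308
apply F[7]=+0.392 → step 8: x=-0.039, v=-0.182, θ=-0.012, ω=0.263
apply F[8]=+0.374 → step 9: x=-0.042, v=-0.167, θ=-0.007, ω=0.223
apply F[9]=+0.357 → step 10: x=-0.045, v=-0.154, θ=-0.003, ω=0.189
apply F[10]=+0.340 → step 11: x=-0.048, v=-0.142, θ=0.000, ω=0.160
apply F[11]=+0.326 → step 12: x=-0.051, v=-0.131, θ=0.003, ω=0.134
apply F[12]=+0.313 → step 13: x=-0.053, v=-0.120, θ=0.006, ω=0.112
apply F[13]=+0.299 → step 14: x=-0.056, v=-0.111, θ=0.008, ω=0.093
apply F[14]=+0.287 → step 15: x=-0.058, v=-0.102, θ=0.010, ω=0.076
apply F[15]=+0.276 → step 16: x=-0.060, v=-0.094, θ=0.011, ω=0.062
apply F[16]=+0.265 → step 17: x=-0.062, v=-0.087, θ=0.012, ω=0.049
apply F[17]=+0.254 → step 18: x=-0.063, v=-0.080, θ=0.013, ω=0.039
apply F[18]=+0.245 → step 19: x=-0.065, v=-0.073, θ=0.014, ω=0.030
apply F[19]=+0.235 → step 20: x=-0.066, v=-0.067, θ=0.014, ω=0.022
apply F[20]=+0.226 → step 21: x=-0.068, v=-0.062, θ=0.014, ω=0.015
apply F[21]=+0.218 → step 22: x=-0.069, v=-0.056, θ=0.015, ω=0.009
apply F[22]=+0.209 → step 23: x=-0.070, v=-0.052, θ=0.015, ω=0.004
apply F[23]=+0.202 → step 24: x=-0.071, v=-0.047, θ=0.015, ω=0.000
apply F[24]=+0.193 → step 25: x=-0.072, v=-0.042, θ=0.015, ω=-0.003
apply F[25]=+0.187 → step 26: x=-0.072, v=-0.038, θ=0.015, ω=-0.006
apply F[26]=+0.179 → step 27: x=-0.073, v=-0.034, θ=0.015, ω=-0.009
apply F[27]=+0.173 → step 28: x=-0.074, v=-0.031, θ=0.014, ω=-0.011
apply F[28]=+0.166 → step 29: x=-0.074, v=-0.027, θ=0.014, ω=-0.013
apply F[29]=+0.160 → step 30: x=-0.075, v=-0.024, θ=0.014, ω=-0.014
apply F[30]=+0.154 → step 31: x=-0.075, v=-0.021, θ=0.014, ω=-0.015
apply F[31]=+0.147 → step 32: x=-0.076, v=-0.018, θ=0.013, ω=-0.016
apply F[32]=+0.142 → step 33: x=-0.076, v=-0.015, θ=0.013, ω=-0.017
apply F[33]=+0.137 → step 34: x=-0.076, v=-0.012, θ=0.013, ω=-0.017
apply F[34]=+0.131 → step 35: x=-0.077, v=-0.009, θ=0.012, ω=-0.018
apply F[35]=+0.126 → step 36: x=-0.077, v=-0.007, θ=0.012, ω=-0.018
apply F[36]=+0.122 → step 37: x=-0.077, v=-0.005, θ=0.012, ω=-0.018
apply F[37]=+0.116 → step 38: x=-0.077, v=-0.002, θ=0.011, ω=-0.018
apply F[38]=+0.111 → step 39: x=-0.077, v=-0.000, θ=0.011, ω=-0.018

Answer: x=-0.077, v=-0.000, θ=0.011, ω=-0.018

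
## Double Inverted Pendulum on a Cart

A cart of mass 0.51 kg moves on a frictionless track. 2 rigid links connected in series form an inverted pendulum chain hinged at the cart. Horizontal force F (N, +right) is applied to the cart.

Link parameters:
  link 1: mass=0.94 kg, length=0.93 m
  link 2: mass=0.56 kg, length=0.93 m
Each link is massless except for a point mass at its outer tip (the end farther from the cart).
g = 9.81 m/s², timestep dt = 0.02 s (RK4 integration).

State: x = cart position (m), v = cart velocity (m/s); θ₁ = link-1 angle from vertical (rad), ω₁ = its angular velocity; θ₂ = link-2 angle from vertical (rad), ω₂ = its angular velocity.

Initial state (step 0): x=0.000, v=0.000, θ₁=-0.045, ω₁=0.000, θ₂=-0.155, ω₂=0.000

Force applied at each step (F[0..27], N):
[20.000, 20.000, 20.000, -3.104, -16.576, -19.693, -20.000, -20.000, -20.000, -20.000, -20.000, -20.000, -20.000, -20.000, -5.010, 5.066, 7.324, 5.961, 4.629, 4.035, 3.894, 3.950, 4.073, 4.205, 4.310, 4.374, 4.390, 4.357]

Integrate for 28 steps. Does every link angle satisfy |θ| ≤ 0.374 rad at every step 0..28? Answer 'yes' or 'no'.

apply F[0]=+20.000 → step 1: x=0.008, v=0.806, θ₁=-0.054, ω₁=-0.865, θ₂=-0.155, ω₂=-0.028
apply F[1]=+20.000 → step 2: x=0.032, v=1.611, θ₁=-0.080, ω₁=-1.736, θ₂=-0.156, ω₂=-0.045
apply F[2]=+20.000 → step 3: x=0.072, v=2.402, θ₁=-0.123, ω₁=-2.602, θ₂=-0.157, ω₂=-0.048
apply F[3]=-3.104 → step 4: x=0.120, v=2.317, θ₁=-0.174, ω₁=-2.543, θ₂=-0.158, ω₂=-0.050
apply F[4]=-16.576 → step 5: x=0.160, v=1.783, θ₁=-0.220, ω₁=-2.027, θ₂=-0.159, ω₂=-0.036
apply F[5]=-19.693 → step 6: x=0.190, v=1.199, θ₁=-0.255, ω₁=-1.480, θ₂=-0.159, ω₂=0.001
apply F[6]=-20.000 → step 7: x=0.209, v=0.651, θ₁=-0.280, ω₁=-0.989, θ₂=-0.159, ω₂=0.058
apply F[7]=-20.000 → step 8: x=0.216, v=0.134, θ₁=-0.295, ω₁=-0.542, θ₂=-0.157, ω₂=0.129
apply F[8]=-20.000 → step 9: x=0.214, v=-0.366, θ₁=-0.301, ω₁=-0.120, θ₂=-0.153, ω₂=0.210
apply F[9]=-20.000 → step 10: x=0.202, v=-0.863, θ₁=-0.300, ω₁=0.296, θ₂=-0.148, ω₂=0.294
apply F[10]=-20.000 → step 11: x=0.180, v=-1.369, θ₁=-0.289, ω₁=0.725, θ₂=-0.142, ω₂=0.378
apply F[11]=-20.000 → step 12: x=0.147, v=-1.898, θ₁=-0.270, ω₁=1.185, θ₂=-0.133, ω₂=0.454
apply F[12]=-20.000 → step 13: x=0.103, v=-2.465, θ₁=-0.242, ω₁=1.698, θ₂=-0.124, ω₂=0.518
apply F[13]=-20.000 → step 14: x=0.048, v=-3.086, θ₁=-0.202, ω₁=2.285, θ₂=-0.113, ω₂=0.563
apply F[14]=-5.010 → step 15: x=-0.015, v=-3.223, θ₁=-0.155, ω₁=2.388, θ₂=-0.101, ω₂=0.577
apply F[15]=+5.066 → step 16: x=-0.077, v=-2.998, θ₁=-0.110, ω₁=2.119, θ₂=-0.090, ω₂=0.581
apply F[16]=+7.324 → step 17: x=-0.134, v=-2.686, θ₁=-0.071, ω₁=1.766, θ₂=-0.078, ω₂=0.582
apply F[17]=+5.961 → step 18: x=-0.185, v=-2.432, θ₁=-0.039, ω₁=1.482, θ₂=-0.066, ω₂=0.578
apply F[18]=+4.629 → step 19: x=-0.232, v=-2.239, θ₁=-0.012, ω₁=1.273, θ₂=-0.055, ω₂=0.569
apply F[19]=+4.035 → step 20: x=-0.275, v=-2.081, θ₁=0.012, ω₁=1.109, θ₂=-0.044, ω₂=0.554
apply F[20]=+3.894 → step 21: x=-0.315, v=-1.940, θ₁=0.033, ω₁=0.969, θ₂=-0.033, ω₂=0.536
apply F[21]=+3.950 → step 22: x=-0.353, v=-1.808, θ₁=0.051, ω₁=0.845, θ₂=-0.022, ω₂=0.514
apply F[22]=+4.073 → step 23: x=-0.388, v=-1.682, θ₁=0.067, ω₁=0.730, θ₂=-0.012, ω₂=0.489
apply F[23]=+4.205 → step 24: x=-0.420, v=-1.559, θ₁=0.080, ω₁=0.624, θ₂=-0.003, ω₂=0.462
apply F[24]=+4.310 → step 25: x=-0.450, v=-1.440, θ₁=0.092, ω₁=0.525, θ₂=0.006, ω₂=0.433
apply F[25]=+4.374 → step 26: x=-0.478, v=-1.325, θ₁=0.101, ω₁=0.434, θ₂=0.015, ω₂=0.404
apply F[26]=+4.390 → step 27: x=-0.503, v=-1.215, θ₁=0.109, ω₁=0.350, θ₂=0.022, ω₂=0.374
apply F[27]=+4.357 → step 28: x=-0.526, v=-1.112, θ₁=0.115, ω₁=0.274, θ₂=0.029, ω₂=0.344
Max |angle| over trajectory = 0.301 rad; bound = 0.374 → within bound.

Answer: yes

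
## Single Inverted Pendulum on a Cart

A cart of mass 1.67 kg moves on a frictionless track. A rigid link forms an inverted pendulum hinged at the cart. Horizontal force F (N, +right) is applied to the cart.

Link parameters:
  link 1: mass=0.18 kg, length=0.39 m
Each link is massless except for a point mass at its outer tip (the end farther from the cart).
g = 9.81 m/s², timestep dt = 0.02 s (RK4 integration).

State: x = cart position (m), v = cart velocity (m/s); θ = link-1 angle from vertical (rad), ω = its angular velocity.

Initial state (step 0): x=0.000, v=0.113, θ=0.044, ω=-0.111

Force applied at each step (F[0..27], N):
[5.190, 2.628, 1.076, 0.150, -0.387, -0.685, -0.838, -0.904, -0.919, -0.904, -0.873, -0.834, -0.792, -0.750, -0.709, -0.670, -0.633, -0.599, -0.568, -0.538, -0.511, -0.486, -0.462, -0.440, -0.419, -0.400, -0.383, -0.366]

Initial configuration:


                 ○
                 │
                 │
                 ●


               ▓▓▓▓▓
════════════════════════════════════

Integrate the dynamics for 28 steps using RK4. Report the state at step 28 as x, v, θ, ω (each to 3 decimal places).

apply F[0]=+5.190 → step 1: x=0.003, v=0.174, θ=0.040, ω=-0.247
apply F[1]=+2.628 → step 2: x=0.007, v=0.205, θ=0.035, ω=-0.306
apply F[2]=+1.076 → step 3: x=0.011, v=0.217, θ=0.029, ω=-0.321
apply F[3]=+0.150 → step 4: x=0.015, v=0.218, θ=0.022, ω=-0.312
apply F[4]=-0.387 → step 5: x=0.020, v=0.213, θ=0.016, ω=-0.289
apply F[5]=-0.685 → step 6: x=0.024, v=0.205, θ=0.011, ω=-0.261
apply F[6]=-0.838 → step 7: x=0.028, v=0.195, θ=0.006, ω=-0.230
apply F[7]=-0.904 → step 8: x=0.032, v=0.184, θ=0.002, ω=-0.201
apply F[8]=-0.919 → step 9: x=0.035, v=0.173, θ=-0.002, ω=-0.173
apply F[9]=-0.904 → step 10: x=0.038, v=0.162, θ=-0.005, ω=-0.147
apply F[10]=-0.873 → step 11: x=0.042, v=0.152, θ=-0.008, ω=-0.124
apply F[11]=-0.834 → step 12: x=0.045, v=0.142, θ=-0.010, ω=-0.103
apply F[12]=-0.792 → step 13: x=0.047, v=0.133, θ=-0.012, ω=-0.085
apply F[13]=-0.750 → step 14: x=0.050, v=0.124, θ=-0.014, ω=-0.069
apply F[14]=-0.709 → step 15: x=0.052, v=0.116, θ=-0.015, ω=-0.056
apply F[15]=-0.670 → step 16: x=0.054, v=0.108, θ=-0.016, ω=-0.044
apply F[16]=-0.633 → step 17: x=0.057, v=0.101, θ=-0.017, ω=-0.033
apply F[17]=-0.599 → step 18: x=0.058, v=0.094, θ=-0.017, ω=-0.025
apply F[18]=-0.568 → step 19: x=0.060, v=0.088, θ=-0.018, ω=-0.017
apply F[19]=-0.538 → step 20: x=0.062, v=0.082, θ=-0.018, ω=-0.010
apply F[20]=-0.511 → step 21: x=0.064, v=0.076, θ=-0.018, ω=-0.005
apply F[21]=-0.486 → step 22: x=0.065, v=0.070, θ=-0.018, ω=0.000
apply F[22]=-0.462 → step 23: x=0.066, v=0.065, θ=-0.018, ω=0.004
apply F[23]=-0.440 → step 24: x=0.068, v=0.060, θ=-0.018, ω=0.008
apply F[24]=-0.419 → step 25: x=0.069, v=0.056, θ=-0.018, ω=0.010
apply F[25]=-0.400 → step 26: x=0.070, v=0.051, θ=-0.018, ω=0.013
apply F[26]=-0.383 → step 27: x=0.071, v=0.047, θ=-0.017, ω=0.015
apply F[27]=-0.366 → step 28: x=0.072, v=0.043, θ=-0.017, ω=0.016

Answer: x=0.072, v=0.043, θ=-0.017, ω=0.016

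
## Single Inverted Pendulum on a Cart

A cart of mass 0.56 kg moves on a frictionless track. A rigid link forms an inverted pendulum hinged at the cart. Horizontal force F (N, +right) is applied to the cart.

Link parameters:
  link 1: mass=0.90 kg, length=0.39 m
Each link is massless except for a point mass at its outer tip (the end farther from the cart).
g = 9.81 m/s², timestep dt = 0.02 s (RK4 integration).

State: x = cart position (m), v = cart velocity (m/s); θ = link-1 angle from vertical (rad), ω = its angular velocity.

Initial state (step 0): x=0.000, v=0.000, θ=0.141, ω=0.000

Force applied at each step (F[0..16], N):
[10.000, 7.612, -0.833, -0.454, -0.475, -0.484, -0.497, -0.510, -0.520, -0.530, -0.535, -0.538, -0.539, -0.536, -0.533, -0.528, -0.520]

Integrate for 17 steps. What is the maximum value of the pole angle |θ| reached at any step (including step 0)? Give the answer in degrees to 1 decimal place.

apply F[0]=+10.000 → step 1: x=0.003, v=0.305, θ=0.134, ω=-0.705
apply F[1]=+7.612 → step 2: x=0.011, v=0.533, θ=0.115, ω=-1.223
apply F[2]=-0.833 → step 3: x=0.021, v=0.474, θ=0.092, ω=-1.020
apply F[3]=-0.454 → step 4: x=0.031, v=0.433, θ=0.073, ω=-0.874
apply F[4]=-0.475 → step 5: x=0.039, v=0.397, θ=0.057, ω=-0.748
apply F[5]=-0.484 → step 6: x=0.046, v=0.364, θ=0.043, ω=-0.639
apply F[6]=-0.497 → step 7: x=0.053, v=0.335, θ=0.032, ω=-0.545
apply F[7]=-0.510 → step 8: x=0.060, v=0.308, θ=0.022, ω=-0.464
apply F[8]=-0.520 → step 9: x=0.066, v=0.284, θ=0.013, ω=-0.394
apply F[9]=-0.530 → step 10: x=0.071, v=0.262, θ=0.006, ω=-0.333
apply F[10]=-0.535 → step 11: x=0.076, v=0.243, θ=-0.000, ω=-0.281
apply F[11]=-0.538 → step 12: x=0.081, v=0.224, θ=-0.006, ω=-0.236
apply F[12]=-0.539 → step 13: x=0.085, v=0.207, θ=-0.010, ω=-0.196
apply F[13]=-0.536 → step 14: x=0.089, v=0.192, θ=-0.013, ω=-0.163
apply F[14]=-0.533 → step 15: x=0.093, v=0.178, θ=-0.016, ω=-0.133
apply F[15]=-0.528 → step 16: x=0.096, v=0.164, θ=-0.019, ω=-0.108
apply F[16]=-0.520 → step 17: x=0.100, v=0.152, θ=-0.021, ω=-0.087
Max |angle| over trajectory = 0.141 rad = 8.1°.

Answer: 8.1°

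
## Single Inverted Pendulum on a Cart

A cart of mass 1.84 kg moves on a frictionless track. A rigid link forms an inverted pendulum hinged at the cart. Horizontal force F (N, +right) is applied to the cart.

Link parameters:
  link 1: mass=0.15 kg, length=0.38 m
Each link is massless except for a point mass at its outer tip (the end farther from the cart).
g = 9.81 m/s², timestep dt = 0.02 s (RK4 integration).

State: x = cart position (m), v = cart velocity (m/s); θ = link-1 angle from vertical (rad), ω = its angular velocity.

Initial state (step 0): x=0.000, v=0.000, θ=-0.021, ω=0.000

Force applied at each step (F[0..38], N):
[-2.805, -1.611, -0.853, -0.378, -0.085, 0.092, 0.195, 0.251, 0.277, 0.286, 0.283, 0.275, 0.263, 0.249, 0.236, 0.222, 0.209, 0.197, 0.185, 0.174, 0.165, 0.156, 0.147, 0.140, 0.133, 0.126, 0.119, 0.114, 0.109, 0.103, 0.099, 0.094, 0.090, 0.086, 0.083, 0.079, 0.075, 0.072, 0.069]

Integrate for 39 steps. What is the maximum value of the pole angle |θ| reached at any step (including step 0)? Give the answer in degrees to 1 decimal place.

apply F[0]=-2.805 → step 1: x=-0.000, v=-0.030, θ=-0.020, ω=0.069
apply F[1]=-1.611 → step 2: x=-0.001, v=-0.047, θ=-0.019, ω=0.104
apply F[2]=-0.853 → step 3: x=-0.002, v=-0.056, θ=-0.016, ω=0.118
apply F[3]=-0.378 → step 4: x=-0.003, v=-0.060, θ=-0.014, ω=0.121
apply F[4]=-0.085 → step 5: x=-0.004, v=-0.061, θ=-0.012, ω=0.116
apply F[5]=+0.092 → step 6: x=-0.006, v=-0.060, θ=-0.009, ω=0.108
apply F[6]=+0.195 → step 7: x=-0.007, v=-0.058, θ=-0.007, ω=0.097
apply F[7]=+0.251 → step 8: x=-0.008, v=-0.055, θ=-0.005, ω=0.087
apply F[8]=+0.277 → step 9: x=-0.009, v=-0.052, θ=-0.004, ω=0.076
apply F[9]=+0.286 → step 10: x=-0.010, v=-0.048, θ=-0.002, ω=0.066
apply F[10]=+0.283 → step 11: x=-0.011, v=-0.045, θ=-0.001, ω=0.057
apply F[11]=+0.275 → step 12: x=-0.012, v=-0.042, θ=-0.000, ω=0.049
apply F[12]=+0.263 → step 13: x=-0.013, v=-0.039, θ=0.001, ω=0.041
apply F[13]=+0.249 → step 14: x=-0.013, v=-0.037, θ=0.001, ω=0.035
apply F[14]=+0.236 → step 15: x=-0.014, v=-0.034, θ=0.002, ω=0.029
apply F[15]=+0.222 → step 16: x=-0.015, v=-0.032, θ=0.003, ω=0.024
apply F[16]=+0.209 → step 17: x=-0.015, v=-0.030, θ=0.003, ω=0.020
apply F[17]=+0.197 → step 18: x=-0.016, v=-0.028, θ=0.003, ω=0.016
apply F[18]=+0.185 → step 19: x=-0.017, v=-0.026, θ=0.004, ω=0.013
apply F[19]=+0.174 → step 20: x=-0.017, v=-0.024, θ=0.004, ω=0.010
apply F[20]=+0.165 → step 21: x=-0.017, v=-0.022, θ=0.004, ω=0.007
apply F[21]=+0.156 → step 22: x=-0.018, v=-0.020, θ=0.004, ω=0.005
apply F[22]=+0.147 → step 23: x=-0.018, v=-0.019, θ=0.004, ω=0.004
apply F[23]=+0.140 → step 24: x=-0.019, v=-0.017, θ=0.004, ω=0.002
apply F[24]=+0.133 → step 25: x=-0.019, v=-0.016, θ=0.004, ω=0.001
apply F[25]=+0.126 → step 26: x=-0.019, v=-0.015, θ=0.004, ω=-0.000
apply F[26]=+0.119 → step 27: x=-0.020, v=-0.014, θ=0.004, ω=-0.001
apply F[27]=+0.114 → step 28: x=-0.020, v=-0.012, θ=0.004, ω=-0.002
apply F[28]=+0.109 → step 29: x=-0.020, v=-0.011, θ=0.004, ω=-0.003
apply F[29]=+0.103 → step 30: x=-0.020, v=-0.010, θ=0.004, ω=-0.003
apply F[30]=+0.099 → step 31: x=-0.021, v=-0.009, θ=0.004, ω=-0.004
apply F[31]=+0.094 → step 32: x=-0.021, v=-0.008, θ=0.004, ω=-0.004
apply F[32]=+0.090 → step 33: x=-0.021, v=-0.007, θ=0.004, ω=-0.005
apply F[33]=+0.086 → step 34: x=-0.021, v=-0.006, θ=0.004, ω=-0.005
apply F[34]=+0.083 → step 35: x=-0.021, v=-0.006, θ=0.004, ω=-0.005
apply F[35]=+0.079 → step 36: x=-0.021, v=-0.005, θ=0.004, ω=-0.005
apply F[36]=+0.075 → step 37: x=-0.021, v=-0.004, θ=0.004, ω=-0.005
apply F[37]=+0.072 → step 38: x=-0.021, v=-0.003, θ=0.004, ω=-0.005
apply F[38]=+0.069 → step 39: x=-0.021, v=-0.003, θ=0.003, ω=-0.005
Max |angle| over trajectory = 0.021 rad = 1.2°.

Answer: 1.2°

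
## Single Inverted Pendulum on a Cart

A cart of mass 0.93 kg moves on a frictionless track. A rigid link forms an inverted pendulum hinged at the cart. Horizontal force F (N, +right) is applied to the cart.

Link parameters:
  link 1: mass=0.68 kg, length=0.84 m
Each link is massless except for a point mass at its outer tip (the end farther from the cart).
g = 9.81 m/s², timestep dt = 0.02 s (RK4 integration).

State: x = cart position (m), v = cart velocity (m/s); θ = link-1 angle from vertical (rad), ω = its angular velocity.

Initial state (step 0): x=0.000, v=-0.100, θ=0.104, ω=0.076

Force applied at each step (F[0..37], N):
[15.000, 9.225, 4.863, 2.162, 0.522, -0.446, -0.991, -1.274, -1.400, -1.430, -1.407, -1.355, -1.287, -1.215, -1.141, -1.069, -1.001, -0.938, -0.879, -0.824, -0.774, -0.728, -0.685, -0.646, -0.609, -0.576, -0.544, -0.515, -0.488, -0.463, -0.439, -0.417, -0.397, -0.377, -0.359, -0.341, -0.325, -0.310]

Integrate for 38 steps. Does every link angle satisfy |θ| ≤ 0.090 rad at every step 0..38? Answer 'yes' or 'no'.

apply F[0]=+15.000 → step 1: x=0.001, v=0.205, θ=0.102, ω=-0.262
apply F[1]=+9.225 → step 2: x=0.007, v=0.389, θ=0.095, ω=-0.455
apply F[2]=+4.863 → step 3: x=0.016, v=0.480, θ=0.085, ω=-0.543
apply F[3]=+2.162 → step 4: x=0.026, v=0.515, θ=0.074, ω=-0.566
apply F[4]=+0.522 → step 5: x=0.036, v=0.517, θ=0.063, ω=-0.552
apply F[5]=-0.446 → step 6: x=0.046, v=0.499, θ=0.052, ω=-0.518
apply F[6]=-0.991 → step 7: x=0.056, v=0.472, θ=0.042, ω=-0.474
apply F[7]=-1.274 → step 8: x=0.065, v=0.439, θ=0.033, ω=-0.426
apply F[8]=-1.400 → step 9: x=0.073, v=0.405, θ=0.025, ω=-0.379
apply F[9]=-1.430 → step 10: x=0.081, v=0.371, θ=0.018, ω=-0.334
apply F[10]=-1.407 → step 11: x=0.088, v=0.339, θ=0.012, ω=-0.292
apply F[11]=-1.355 → step 12: x=0.095, v=0.308, θ=0.006, ω=-0.253
apply F[12]=-1.287 → step 13: x=0.101, v=0.280, θ=0.002, ω=-0.219
apply F[13]=-1.215 → step 14: x=0.106, v=0.254, θ=-0.002, ω=-0.188
apply F[14]=-1.141 → step 15: x=0.111, v=0.230, θ=-0.006, ω=-0.160
apply F[15]=-1.069 → step 16: x=0.115, v=0.208, θ=-0.009, ω=-0.136
apply F[16]=-1.001 → step 17: x=0.119, v=0.188, θ=-0.011, ω=-0.115
apply F[17]=-0.938 → step 18: x=0.123, v=0.170, θ=-0.014, ω=-0.096
apply F[18]=-0.879 → step 19: x=0.126, v=0.153, θ=-0.015, ω=-0.079
apply F[19]=-0.824 → step 20: x=0.129, v=0.137, θ=-0.017, ω=-0.064
apply F[20]=-0.774 → step 21: x=0.131, v=0.123, θ=-0.018, ω=-0.052
apply F[21]=-0.728 → step 22: x=0.134, v=0.110, θ=-0.019, ω=-0.040
apply F[22]=-0.685 → step 23: x=0.136, v=0.098, θ=-0.019, ω=-0.031
apply F[23]=-0.646 → step 24: x=0.138, v=0.087, θ=-0.020, ω=-0.022
apply F[24]=-0.609 → step 25: x=0.139, v=0.077, θ=-0.020, ω=-0.015
apply F[25]=-0.576 → step 26: x=0.141, v=0.068, θ=-0.021, ω=-0.008
apply F[26]=-0.544 → step 27: x=0.142, v=0.059, θ=-0.021, ω=-0.003
apply F[27]=-0.515 → step 28: x=0.143, v=0.051, θ=-0.021, ω=0.002
apply F[28]=-0.488 → step 29: x=0.144, v=0.043, θ=-0.021, ω=0.006
apply F[29]=-0.463 → step 30: x=0.145, v=0.036, θ=-0.020, ω=0.010
apply F[30]=-0.439 → step 31: x=0.145, v=0.030, θ=-0.020, ω=0.013
apply F[31]=-0.417 → step 32: x=0.146, v=0.024, θ=-0.020, ω=0.015
apply F[32]=-0.397 → step 33: x=0.146, v=0.018, θ=-0.020, ω=0.018
apply F[33]=-0.377 → step 34: x=0.147, v=0.013, θ=-0.019, ω=0.019
apply F[34]=-0.359 → step 35: x=0.147, v=0.008, θ=-0.019, ω=0.021
apply F[35]=-0.341 → step 36: x=0.147, v=0.003, θ=-0.018, ω=0.022
apply F[36]=-0.325 → step 37: x=0.147, v=-0.001, θ=-0.018, ω=0.023
apply F[37]=-0.310 → step 38: x=0.147, v=-0.006, θ=-0.018, ω=0.024
Max |angle| over trajectory = 0.104 rad; bound = 0.090 → exceeded.

Answer: no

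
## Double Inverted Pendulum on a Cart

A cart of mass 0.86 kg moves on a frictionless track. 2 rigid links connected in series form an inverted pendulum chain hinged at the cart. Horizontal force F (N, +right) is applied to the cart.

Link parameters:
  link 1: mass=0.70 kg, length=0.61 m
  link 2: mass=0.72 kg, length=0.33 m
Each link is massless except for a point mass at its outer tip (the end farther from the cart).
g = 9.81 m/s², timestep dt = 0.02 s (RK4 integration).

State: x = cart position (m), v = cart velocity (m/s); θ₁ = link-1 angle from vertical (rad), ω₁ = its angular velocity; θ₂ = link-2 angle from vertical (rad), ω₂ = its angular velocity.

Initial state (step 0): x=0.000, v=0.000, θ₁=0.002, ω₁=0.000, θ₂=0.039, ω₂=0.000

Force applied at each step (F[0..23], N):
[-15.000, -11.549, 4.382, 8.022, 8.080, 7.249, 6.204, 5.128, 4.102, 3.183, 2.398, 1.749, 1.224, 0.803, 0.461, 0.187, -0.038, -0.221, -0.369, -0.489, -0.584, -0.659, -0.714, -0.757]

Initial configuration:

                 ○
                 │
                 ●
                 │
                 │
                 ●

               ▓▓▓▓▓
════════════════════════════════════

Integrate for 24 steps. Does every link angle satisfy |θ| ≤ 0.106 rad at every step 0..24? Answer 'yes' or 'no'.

Answer: yes

Derivation:
apply F[0]=-15.000 → step 1: x=-0.003, v=-0.350, θ₁=0.008, ω₁=0.564, θ₂=0.039, ω₂=0.042
apply F[1]=-11.549 → step 2: x=-0.013, v=-0.623, θ₁=0.023, ω₁=1.008, θ₂=0.041, ω₂=0.071
apply F[2]=+4.382 → step 3: x=-0.025, v=-0.531, θ₁=0.042, ω₁=0.866, θ₂=0.042, ω₂=0.080
apply F[3]=+8.022 → step 4: x=-0.034, v=-0.361, θ₁=0.057, ω₁=0.605, θ₂=0.044, ω₂=0.072
apply F[4]=+8.080 → step 5: x=-0.039, v=-0.194, θ₁=0.066, ω₁=0.358, θ₂=0.045, ω₂=0.050
apply F[5]=+7.249 → step 6: x=-0.042, v=-0.049, θ₁=0.071, ω₁=0.151, θ₂=0.046, ω₂=0.020
apply F[6]=+6.204 → step 7: x=-0.041, v=0.071, θ₁=0.073, ω₁=-0.013, θ₂=0.046, ω₂=-0.013
apply F[7]=+5.128 → step 8: x=-0.039, v=0.166, θ₁=0.071, ω₁=-0.136, θ₂=0.045, ω₂=-0.047
apply F[8]=+4.102 → step 9: x=-0.035, v=0.239, θ₁=0.068, ω₁=-0.224, θ₂=0.044, ω₂=-0.078
apply F[9]=+3.183 → step 10: x=-0.030, v=0.291, θ₁=0.063, ω₁=-0.282, θ₂=0.042, ω₂=-0.105
apply F[10]=+2.398 → step 11: x=-0.024, v=0.328, θ₁=0.057, ω₁=-0.316, θ₂=0.040, ω₂=-0.128
apply F[11]=+1.749 → step 12: x=-0.017, v=0.351, θ₁=0.050, ω₁=-0.332, θ₂=0.037, ω₂=-0.146
apply F[12]=+1.224 → step 13: x=-0.010, v=0.364, θ₁=0.044, ω₁=-0.335, θ₂=0.034, ω₂=-0.160
apply F[13]=+0.803 → step 14: x=-0.002, v=0.370, θ₁=0.037, ω₁=-0.329, θ₂=0.031, ω₂=-0.169
apply F[14]=+0.461 → step 15: x=0.005, v=0.370, θ₁=0.030, ω₁=-0.316, θ₂=0.027, ω₂=-0.175
apply F[15]=+0.187 → step 16: x=0.013, v=0.366, θ₁=0.024, ω₁=-0.299, θ₂=0.024, ω₂=-0.177
apply F[16]=-0.038 → step 17: x=0.020, v=0.358, θ₁=0.019, ω₁=-0.280, θ₂=0.020, ω₂=-0.177
apply F[17]=-0.221 → step 18: x=0.027, v=0.348, θ₁=0.013, ω₁=-0.259, θ₂=0.017, ω₂=-0.174
apply F[18]=-0.369 → step 19: x=0.034, v=0.336, θ₁=0.008, ω₁=-0.237, θ₂=0.013, ω₂=-0.169
apply F[19]=-0.489 → step 20: x=0.040, v=0.322, θ₁=0.004, ω₁=-0.215, θ₂=0.010, ω₂=-0.162
apply F[20]=-0.584 → step 21: x=0.047, v=0.308, θ₁=-0.000, ω₁=-0.193, θ₂=0.007, ω₂=-0.154
apply F[21]=-0.659 → step 22: x=0.053, v=0.294, θ₁=-0.004, ω₁=-0.173, θ₂=0.004, ω₂=-0.146
apply F[22]=-0.714 → step 23: x=0.058, v=0.279, θ₁=-0.007, ω₁=-0.153, θ₂=0.001, ω₂=-0.136
apply F[23]=-0.757 → step 24: x=0.064, v=0.264, θ₁=-0.010, ω₁=-0.134, θ₂=-0.002, ω₂=-0.126
Max |angle| over trajectory = 0.073 rad; bound = 0.106 → within bound.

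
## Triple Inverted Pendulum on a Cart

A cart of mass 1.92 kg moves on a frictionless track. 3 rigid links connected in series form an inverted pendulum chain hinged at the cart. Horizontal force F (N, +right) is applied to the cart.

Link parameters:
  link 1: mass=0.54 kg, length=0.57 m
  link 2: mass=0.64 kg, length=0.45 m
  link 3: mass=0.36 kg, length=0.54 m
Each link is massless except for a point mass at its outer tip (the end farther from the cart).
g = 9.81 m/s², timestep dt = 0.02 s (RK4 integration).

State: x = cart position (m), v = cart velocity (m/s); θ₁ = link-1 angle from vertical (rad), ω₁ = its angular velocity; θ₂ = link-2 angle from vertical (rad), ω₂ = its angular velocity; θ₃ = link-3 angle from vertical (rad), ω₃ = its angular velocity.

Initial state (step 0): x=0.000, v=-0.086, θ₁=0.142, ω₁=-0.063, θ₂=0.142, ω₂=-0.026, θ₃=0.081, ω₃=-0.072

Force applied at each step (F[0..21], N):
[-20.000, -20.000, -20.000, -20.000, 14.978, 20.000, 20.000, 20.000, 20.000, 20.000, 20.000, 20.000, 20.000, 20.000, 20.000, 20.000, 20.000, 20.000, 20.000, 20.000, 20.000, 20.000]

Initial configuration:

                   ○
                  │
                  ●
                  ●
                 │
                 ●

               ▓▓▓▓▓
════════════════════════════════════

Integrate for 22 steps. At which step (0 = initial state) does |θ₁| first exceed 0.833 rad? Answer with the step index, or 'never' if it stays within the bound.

Answer: never

Derivation:
apply F[0]=-20.000 → step 1: x=-0.004, v=-0.313, θ₁=0.145, ω₁=0.380, θ₂=0.142, ω₂=-0.015, θ₃=0.079, ω₃=-0.101
apply F[1]=-20.000 → step 2: x=-0.013, v=-0.540, θ₁=0.157, ω₁=0.830, θ₂=0.141, ω₂=-0.011, θ₃=0.077, ω₃=-0.129
apply F[2]=-20.000 → step 3: x=-0.026, v=-0.767, θ₁=0.178, ω₁=1.292, θ₂=0.141, ω₂=-0.023, θ₃=0.074, ω₃=-0.156
apply F[3]=-20.000 → step 4: x=-0.043, v=-0.994, θ₁=0.209, ω₁=1.769, θ₂=0.140, ω₂=-0.052, θ₃=0.071, ω₃=-0.180
apply F[4]=+14.978 → step 5: x=-0.062, v=-0.871, θ₁=0.244, ω₁=1.687, θ₂=0.139, ω₂=-0.136, θ₃=0.067, ω₃=-0.217
apply F[5]=+20.000 → step 6: x=-0.078, v=-0.703, θ₁=0.276, ω₁=1.569, θ₂=0.135, ω₂=-0.272, θ₃=0.062, ω₃=-0.257
apply F[6]=+20.000 → step 7: x=-0.090, v=-0.540, θ₁=0.307, ω₁=1.494, θ₂=0.127, ω₂=-0.454, θ₃=0.056, ω₃=-0.298
apply F[7]=+20.000 → step 8: x=-0.099, v=-0.381, θ₁=0.336, ω₁=1.460, θ₂=0.116, ω₂=-0.682, θ₃=0.050, ω₃=-0.336
apply F[8]=+20.000 → step 9: x=-0.105, v=-0.225, θ₁=0.365, ω₁=1.462, θ₂=0.100, ω₂=-0.956, θ₃=0.043, ω₃=-0.368
apply F[9]=+20.000 → step 10: x=-0.108, v=-0.070, θ₁=0.395, ω₁=1.494, θ₂=0.078, ω₂=-1.272, θ₃=0.035, ω₃=-0.392
apply F[10]=+20.000 → step 11: x=-0.108, v=0.085, θ₁=0.425, ω₁=1.548, θ₂=0.049, ω₂=-1.626, θ₃=0.027, ω₃=-0.406
apply F[11]=+20.000 → step 12: x=-0.105, v=0.241, θ₁=0.457, ω₁=1.614, θ₂=0.012, ω₂=-2.009, θ₃=0.019, ω₃=-0.409
apply F[12]=+20.000 → step 13: x=-0.098, v=0.400, θ₁=0.490, ω₁=1.681, θ₂=-0.032, ω₂=-2.412, θ₃=0.011, ω₃=-0.402
apply F[13]=+20.000 → step 14: x=-0.089, v=0.561, θ₁=0.524, ω₁=1.737, θ₂=-0.084, ω₂=-2.822, θ₃=0.003, ω₃=-0.388
apply F[14]=+20.000 → step 15: x=-0.076, v=0.727, θ₁=0.559, ω₁=1.770, θ₂=-0.145, ω₂=-3.230, θ₃=-0.004, ω₃=-0.371
apply F[15]=+20.000 → step 16: x=-0.060, v=0.895, θ₁=0.595, ω₁=1.773, θ₂=-0.213, ω₂=-3.630, θ₃=-0.012, ω₃=-0.357
apply F[16]=+20.000 → step 17: x=-0.040, v=1.066, θ₁=0.630, ω₁=1.741, θ₂=-0.290, ω₂=-4.022, θ₃=-0.019, ω₃=-0.353
apply F[17]=+20.000 → step 18: x=-0.017, v=1.239, θ₁=0.664, ω₁=1.668, θ₂=-0.374, ω₂=-4.408, θ₃=-0.026, ω₃=-0.366
apply F[18]=+20.000 → step 19: x=0.009, v=1.411, θ₁=0.696, ω₁=1.552, θ₂=-0.466, ω₂=-4.795, θ₃=-0.033, ω₃=-0.403
apply F[19]=+20.000 → step 20: x=0.039, v=1.582, θ₁=0.726, ω₁=1.388, θ₂=-0.566, ω₂=-5.191, θ₃=-0.042, ω₃=-0.474
apply F[20]=+20.000 → step 21: x=0.073, v=1.750, θ₁=0.751, ω₁=1.171, θ₂=-0.674, ω₂=-5.608, θ₃=-0.053, ω₃=-0.588
apply F[21]=+20.000 → step 22: x=0.109, v=1.914, θ₁=0.772, ω₁=0.895, θ₂=-0.791, ω₂=-6.057, θ₃=-0.066, ω₃=-0.758
max |θ₁| = 0.772 ≤ 0.833 over all 23 states.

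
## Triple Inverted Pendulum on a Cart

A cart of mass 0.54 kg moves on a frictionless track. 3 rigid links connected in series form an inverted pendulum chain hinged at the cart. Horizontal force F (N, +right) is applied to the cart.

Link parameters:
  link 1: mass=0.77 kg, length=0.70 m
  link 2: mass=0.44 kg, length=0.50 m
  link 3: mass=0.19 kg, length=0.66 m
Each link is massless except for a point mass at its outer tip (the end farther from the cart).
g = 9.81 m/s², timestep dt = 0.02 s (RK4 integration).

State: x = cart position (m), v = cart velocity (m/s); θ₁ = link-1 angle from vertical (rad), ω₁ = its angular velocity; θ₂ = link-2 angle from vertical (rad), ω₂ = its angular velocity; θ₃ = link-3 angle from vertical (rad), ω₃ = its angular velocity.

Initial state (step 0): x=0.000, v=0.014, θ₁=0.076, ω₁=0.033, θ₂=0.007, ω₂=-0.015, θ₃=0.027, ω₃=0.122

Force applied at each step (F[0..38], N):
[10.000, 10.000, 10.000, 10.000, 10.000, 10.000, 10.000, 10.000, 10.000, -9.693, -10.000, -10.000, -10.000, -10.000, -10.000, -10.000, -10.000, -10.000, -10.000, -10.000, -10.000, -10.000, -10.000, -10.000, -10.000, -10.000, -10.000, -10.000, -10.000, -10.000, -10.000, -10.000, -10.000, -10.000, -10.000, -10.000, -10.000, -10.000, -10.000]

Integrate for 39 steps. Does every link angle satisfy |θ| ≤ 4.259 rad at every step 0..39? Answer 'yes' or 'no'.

apply F[0]=+10.000 → step 1: x=0.004, v=0.342, θ₁=0.072, ω₁=-0.396, θ₂=0.006, ω₂=-0.073, θ₃=0.030, ω₃=0.132
apply F[1]=+10.000 → step 2: x=0.014, v=0.676, θ₁=0.060, ω₁=-0.837, θ₂=0.004, ω₂=-0.126, θ₃=0.032, ω₃=0.144
apply F[2]=+10.000 → step 3: x=0.031, v=1.020, θ₁=0.039, ω₁=-1.304, θ₂=0.001, ω₂=-0.165, θ₃=0.035, ω₃=0.157
apply F[3]=+10.000 → step 4: x=0.055, v=1.380, θ₁=0.008, ω₁=-1.806, θ₂=-0.002, ω₂=-0.186, θ₃=0.039, ω₃=0.171
apply F[4]=+10.000 → step 5: x=0.086, v=1.754, θ₁=-0.034, ω₁=-2.345, θ₂=-0.006, ω₂=-0.188, θ₃=0.042, ω₃=0.184
apply F[5]=+10.000 → step 6: x=0.125, v=2.135, θ₁=-0.086, ω₁=-2.909, θ₂=-0.010, ω₂=-0.178, θ₃=0.046, ω₃=0.192
apply F[6]=+10.000 → step 7: x=0.171, v=2.507, θ₁=-0.150, ω₁=-3.470, θ₂=-0.013, ω₂=-0.176, θ₃=0.050, ω₃=0.193
apply F[7]=+10.000 → step 8: x=0.225, v=2.846, θ₁=-0.225, ω₁=-3.984, θ₂=-0.017, ω₂=-0.214, θ₃=0.054, ω₃=0.184
apply F[8]=+10.000 → step 9: x=0.285, v=3.129, θ₁=-0.309, ω₁=-4.413, θ₂=-0.022, ω₂=-0.319, θ₃=0.057, ω₃=0.164
apply F[9]=-9.693 → step 10: x=0.344, v=2.806, θ₁=-0.394, ω₁=-4.090, θ₂=-0.028, ω₂=-0.275, θ₃=0.060, ω₃=0.170
apply F[10]=-10.000 → step 11: x=0.397, v=2.513, θ₁=-0.473, ω₁=-3.858, θ₂=-0.033, ω₂=-0.179, θ₃=0.064, ω₃=0.183
apply F[11]=-10.000 → step 12: x=0.445, v=2.250, θ₁=-0.549, ω₁=-3.708, θ₂=-0.035, ω₂=-0.043, θ₃=0.068, ω₃=0.200
apply F[12]=-10.000 → step 13: x=0.487, v=2.008, θ₁=-0.622, ω₁=-3.621, θ₂=-0.034, ω₂=0.120, θ₃=0.072, ω₃=0.217
apply F[13]=-10.000 → step 14: x=0.525, v=1.778, θ₁=-0.694, ω₁=-3.581, θ₂=-0.030, ω₂=0.303, θ₃=0.076, ω₃=0.233
apply F[14]=-10.000 → step 15: x=0.558, v=1.556, θ₁=-0.765, ω₁=-3.579, θ₂=-0.022, ω₂=0.498, θ₃=0.081, ω₃=0.248
apply F[15]=-10.000 → step 16: x=0.587, v=1.335, θ₁=-0.837, ω₁=-3.606, θ₂=-0.010, ω₂=0.699, θ₃=0.086, ω₃=0.260
apply F[16]=-10.000 → step 17: x=0.612, v=1.112, θ₁=-0.910, ω₁=-3.656, θ₂=0.006, ω₂=0.903, θ₃=0.092, ω₃=0.269
apply F[17]=-10.000 → step 18: x=0.632, v=0.885, θ₁=-0.984, ω₁=-3.726, θ₂=0.026, ω₂=1.104, θ₃=0.097, ω₃=0.274
apply F[18]=-10.000 → step 19: x=0.647, v=0.651, θ₁=-1.059, ω₁=-3.813, θ₂=0.050, ω₂=1.298, θ₃=0.103, ω₃=0.278
apply F[19]=-10.000 → step 20: x=0.658, v=0.408, θ₁=-1.136, ω₁=-3.916, θ₂=0.078, ω₂=1.482, θ₃=0.108, ω₃=0.279
apply F[20]=-10.000 → step 21: x=0.663, v=0.155, θ₁=-1.216, ω₁=-4.036, θ₂=0.109, ω₂=1.651, θ₃=0.114, ω₃=0.279
apply F[21]=-10.000 → step 22: x=0.664, v=-0.112, θ₁=-1.298, ω₁=-4.175, θ₂=0.144, ω₂=1.802, θ₃=0.119, ω₃=0.279
apply F[22]=-10.000 → step 23: x=0.659, v=-0.393, θ₁=-1.383, ω₁=-4.337, θ₂=0.181, ω₂=1.929, θ₃=0.125, ω₃=0.280
apply F[23]=-10.000 → step 24: x=0.648, v=-0.692, θ₁=-1.471, ω₁=-4.526, θ₂=0.221, ω₂=2.028, θ₃=0.130, ω₃=0.284
apply F[24]=-10.000 → step 25: x=0.631, v=-1.013, θ₁=-1.564, ω₁=-4.751, θ₂=0.262, ω₂=2.094, θ₃=0.136, ω₃=0.290
apply F[25]=-10.000 → step 26: x=0.607, v=-1.363, θ₁=-1.662, ω₁=-5.022, θ₂=0.304, ω₂=2.118, θ₃=0.142, ω₃=0.299
apply F[26]=-10.000 → step 27: x=0.576, v=-1.751, θ₁=-1.765, ω₁=-5.356, θ₂=0.346, ω₂=2.093, θ₃=0.148, ω₃=0.307
apply F[27]=-10.000 → step 28: x=0.537, v=-2.192, θ₁=-1.877, ω₁=-5.777, θ₂=0.387, ω₂=2.009, θ₃=0.154, ω₃=0.310
apply F[28]=-10.000 → step 29: x=0.488, v=-2.709, θ₁=-1.997, ω₁=-6.321, θ₂=0.426, ω₂=1.856, θ₃=0.160, ω₃=0.298
apply F[29]=-10.000 → step 30: x=0.428, v=-3.341, θ₁=-2.131, ω₁=-7.047, θ₂=0.461, ω₂=1.628, θ₃=0.166, ω₃=0.253
apply F[30]=-10.000 → step 31: x=0.353, v=-4.152, θ₁=-2.281, ω₁=-8.049, θ₂=0.491, ω₂=1.336, θ₃=0.170, ω₃=0.138
apply F[31]=-10.000 → step 32: x=0.260, v=-5.250, θ₁=-2.455, ω₁=-9.482, θ₂=0.514, ω₂=1.055, θ₃=0.171, ω₃=-0.128
apply F[32]=-10.000 → step 33: x=0.140, v=-6.782, θ₁=-2.664, ω₁=-11.506, θ₂=0.535, ω₂=1.143, θ₃=0.163, ω₃=-0.736
apply F[33]=-10.000 → step 34: x=-0.014, v=-8.597, θ₁=-2.917, ω₁=-13.656, θ₂=0.571, ω₂=2.872, θ₃=0.136, ω₃=-2.042
apply F[34]=-10.000 → step 35: x=-0.197, v=-9.461, θ₁=-3.197, ω₁=-13.969, θ₂=0.670, ω₂=7.408, θ₃=0.078, ω₃=-3.729
apply F[35]=-10.000 → step 36: x=-0.384, v=-9.094, θ₁=-3.468, ω₁=-13.129, θ₂=0.867, ω₂=12.027, θ₃=-0.004, ω₃=-4.154
apply F[36]=-10.000 → step 37: x=-0.557, v=-8.185, θ₁=-3.726, ω₁=-12.775, θ₂=1.145, ω₂=15.691, θ₃=-0.075, ω₃=-2.630
apply F[37]=-10.000 → step 38: x=-0.707, v=-6.631, θ₁=-3.981, ω₁=-12.733, θ₂=1.493, ω₂=19.097, θ₃=-0.094, ω₃=1.138
apply F[38]=-10.000 → step 39: x=-0.817, v=-4.256, θ₁=-4.231, ω₁=-12.033, θ₂=1.903, ω₂=21.529, θ₃=-0.015, ω₃=7.055
Max |angle| over trajectory = 4.231 rad; bound = 4.259 → within bound.

Answer: yes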